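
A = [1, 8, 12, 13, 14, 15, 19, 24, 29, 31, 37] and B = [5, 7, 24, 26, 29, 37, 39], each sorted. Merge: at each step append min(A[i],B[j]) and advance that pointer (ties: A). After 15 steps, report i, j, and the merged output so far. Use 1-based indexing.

i=11, j=6, merged so far=[1, 5, 7, 8, 12, 13, 14, 15, 19, 24, 24, 26, 29, 29, 31]

[i=1,j=1] A[i]=1<=B[j]=5 take 1 → i++
[i=2,j=1] A[i]=8>B[j]=5 take 5 → j++
[i=2,j=2] A[i]=8>B[j]=7 take 7 → j++
[i=2,j=3] A[i]=8<=B[j]=24 take 8 → i++
[i=3,j=3] A[i]=12<=B[j]=24 take 12 → i++
[i=4,j=3] A[i]=13<=B[j]=24 take 13 → i++
[i=5,j=3] A[i]=14<=B[j]=24 take 14 → i++
[i=6,j=3] A[i]=15<=B[j]=24 take 15 → i++
[i=7,j=3] A[i]=19<=B[j]=24 take 19 → i++
[i=8,j=3] A[i]=24<=B[j]=24 take 24 → i++
[i=9,j=3] A[i]=29>B[j]=24 take 24 → j++
[i=9,j=4] A[i]=29>B[j]=26 take 26 → j++
[i=9,j=5] A[i]=29<=B[j]=29 take 29 → i++
[i=10,j=5] A[i]=31>B[j]=29 take 29 → j++
[i=10,j=6] A[i]=31<=B[j]=37 take 31 → i++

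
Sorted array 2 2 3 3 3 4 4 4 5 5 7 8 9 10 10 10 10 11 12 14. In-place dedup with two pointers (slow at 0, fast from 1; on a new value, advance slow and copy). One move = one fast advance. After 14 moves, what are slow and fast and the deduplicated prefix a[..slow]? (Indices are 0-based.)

slow=7, fast=15, prefix=[2, 3, 4, 5, 7, 8, 9, 10]

(s=0,f=1) a[fast]=2=a[slow] dup → fast++
(s=0,f=2) a[fast]=3≠a[slow]=2 write a[1]=3 → slow++,fast++
(s=1,f=3) a[fast]=3=a[slow] dup → fast++
(s=1,f=4) a[fast]=3=a[slow] dup → fast++
(s=1,f=5) a[fast]=4≠a[slow]=3 write a[2]=4 → slow++,fast++
(s=2,f=6) a[fast]=4=a[slow] dup → fast++
(s=2,f=7) a[fast]=4=a[slow] dup → fast++
(s=2,f=8) a[fast]=5≠a[slow]=4 write a[3]=5 → slow++,fast++
(s=3,f=9) a[fast]=5=a[slow] dup → fast++
(s=3,f=10) a[fast]=7≠a[slow]=5 write a[4]=7 → slow++,fast++
(s=4,f=11) a[fast]=8≠a[slow]=7 write a[5]=8 → slow++,fast++
(s=5,f=12) a[fast]=9≠a[slow]=8 write a[6]=9 → slow++,fast++
(s=6,f=13) a[fast]=10≠a[slow]=9 write a[7]=10 → slow++,fast++
(s=7,f=14) a[fast]=10=a[slow] dup → fast++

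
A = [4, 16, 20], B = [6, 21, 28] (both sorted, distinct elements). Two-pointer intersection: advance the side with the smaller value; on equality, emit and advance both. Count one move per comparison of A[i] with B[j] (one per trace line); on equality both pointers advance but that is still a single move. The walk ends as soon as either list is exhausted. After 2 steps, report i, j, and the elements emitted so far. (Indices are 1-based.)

i=2, j=2, emitted=[]

i=1 j=1: 4<6, i++
i=2 j=1: 16>6, j++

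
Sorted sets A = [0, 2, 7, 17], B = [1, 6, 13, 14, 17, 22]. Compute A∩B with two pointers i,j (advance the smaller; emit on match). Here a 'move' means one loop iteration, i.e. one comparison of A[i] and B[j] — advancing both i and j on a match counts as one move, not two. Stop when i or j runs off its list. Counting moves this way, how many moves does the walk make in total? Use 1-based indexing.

8 moves

i=1 j=1: 0<1, i++
i=2 j=1: 2>1, j++
i=2 j=2: 2<6, i++
i=3 j=2: 7>6, j++
i=3 j=3: 7<13, i++
i=4 j=3: 17>13, j++
i=4 j=4: 17>14, j++
i=4 j=5: 17==17 emit, i++,j++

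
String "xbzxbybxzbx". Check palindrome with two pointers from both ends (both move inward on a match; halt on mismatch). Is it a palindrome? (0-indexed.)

palindrome

[0,10] 'x'=='x' → l++,r--
[1,9] 'b'=='b' → l++,r--
[2,8] 'z'=='z' → l++,r--
[3,7] 'x'=='x' → l++,r--
[4,6] 'b'=='b' → l++,r--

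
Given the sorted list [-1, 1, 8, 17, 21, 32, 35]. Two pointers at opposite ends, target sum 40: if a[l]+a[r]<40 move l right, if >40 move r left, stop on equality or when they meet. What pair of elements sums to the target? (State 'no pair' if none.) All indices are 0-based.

(8, 32)

[0,6] -1+35=34 <40 → l++
[1,6] 1+35=36 <40 → l++
[2,6] 8+35=43 >40 → r--
[2,5] 8+32=40 → found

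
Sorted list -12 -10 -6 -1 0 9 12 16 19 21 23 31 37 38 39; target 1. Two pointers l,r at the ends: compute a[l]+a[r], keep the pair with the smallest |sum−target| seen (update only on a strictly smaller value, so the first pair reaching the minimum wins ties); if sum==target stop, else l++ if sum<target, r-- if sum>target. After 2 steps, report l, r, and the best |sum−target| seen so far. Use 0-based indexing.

[0,14] -12+39=27 d=26 * → r--
[0,13] -12+38=26 d=25 * → r--

l=0, r=12, best |Δ|=25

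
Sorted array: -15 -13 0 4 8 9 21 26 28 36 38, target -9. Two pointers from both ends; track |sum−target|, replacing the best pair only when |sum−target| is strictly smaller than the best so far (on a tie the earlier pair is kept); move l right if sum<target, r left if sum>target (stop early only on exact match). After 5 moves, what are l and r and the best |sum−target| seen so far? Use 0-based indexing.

[0,10] -15+38=23 d=32 * → r--
[0,9] -15+36=21 d=30 * → r--
[0,8] -15+28=13 d=22 * → r--
[0,7] -15+26=11 d=20 * → r--
[0,6] -15+21=6 d=15 * → r--

l=0, r=5, best |Δ|=15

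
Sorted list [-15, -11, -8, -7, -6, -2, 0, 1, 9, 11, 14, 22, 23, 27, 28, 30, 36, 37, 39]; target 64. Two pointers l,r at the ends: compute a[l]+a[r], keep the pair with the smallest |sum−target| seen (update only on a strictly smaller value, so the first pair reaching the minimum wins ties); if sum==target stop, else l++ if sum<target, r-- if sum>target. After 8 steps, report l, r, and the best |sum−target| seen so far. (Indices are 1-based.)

l=9, r=19, best |Δ|=24

l=1 r=19: -15+39=24 d=40 *, l++
l=2 r=19: -11+39=28 d=36 *, l++
l=3 r=19: -8+39=31 d=33 *, l++
l=4 r=19: -7+39=32 d=32 *, l++
l=5 r=19: -6+39=33 d=31 *, l++
l=6 r=19: -2+39=37 d=27 *, l++
l=7 r=19: 0+39=39 d=25 *, l++
l=8 r=19: 1+39=40 d=24 *, l++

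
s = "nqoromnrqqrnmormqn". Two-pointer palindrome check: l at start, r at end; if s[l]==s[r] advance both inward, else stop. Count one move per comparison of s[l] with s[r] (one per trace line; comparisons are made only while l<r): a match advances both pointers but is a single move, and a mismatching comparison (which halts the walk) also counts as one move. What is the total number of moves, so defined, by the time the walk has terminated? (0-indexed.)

3 moves

[0,17] 'n'=='n' → l++,r--
[1,16] 'q'=='q' → l++,r--
[2,15] 'o'!='m' → stop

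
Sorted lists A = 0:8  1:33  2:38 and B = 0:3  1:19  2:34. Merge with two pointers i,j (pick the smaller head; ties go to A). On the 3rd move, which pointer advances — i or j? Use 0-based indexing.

[i=0,j=0] A[i]=8>B[j]=3 take 3 → j++
[i=0,j=1] A[i]=8<=B[j]=19 take 8 → i++
[i=1,j=1] A[i]=33>B[j]=19 take 19 → j++

j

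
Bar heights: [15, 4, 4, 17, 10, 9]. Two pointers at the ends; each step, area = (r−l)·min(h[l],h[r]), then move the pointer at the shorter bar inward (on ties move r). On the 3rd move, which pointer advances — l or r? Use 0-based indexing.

[0,5] min(15,9)*5=45 best=45 * → r--
[0,4] min(15,10)*4=40 best=45 → r--
[0,3] min(15,17)*3=45 best=45 → l++

l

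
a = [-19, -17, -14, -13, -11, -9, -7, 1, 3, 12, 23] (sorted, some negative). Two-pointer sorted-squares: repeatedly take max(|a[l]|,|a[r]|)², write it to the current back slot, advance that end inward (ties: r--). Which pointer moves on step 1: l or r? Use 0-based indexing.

r

l=0 r=10: |-19|<=|23| out[10]=529, r--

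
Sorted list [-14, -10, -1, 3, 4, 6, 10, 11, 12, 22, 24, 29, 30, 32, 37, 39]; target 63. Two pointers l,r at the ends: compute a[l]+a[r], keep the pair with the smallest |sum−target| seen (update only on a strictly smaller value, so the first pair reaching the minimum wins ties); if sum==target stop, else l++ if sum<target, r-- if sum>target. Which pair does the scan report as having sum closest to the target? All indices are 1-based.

pair (24, 39) with sum 63 (|Δ|=0)

[1,16] -14+39=25 d=38 * → l++
[2,16] -10+39=29 d=34 * → l++
[3,16] -1+39=38 d=25 * → l++
[4,16] 3+39=42 d=21 * → l++
[5,16] 4+39=43 d=20 * → l++
[6,16] 6+39=45 d=18 * → l++
[7,16] 10+39=49 d=14 * → l++
[8,16] 11+39=50 d=13 * → l++
[9,16] 12+39=51 d=12 * → l++
[10,16] 22+39=61 d=2 * → l++
[11,16] 24+39=63 d=0 * → stop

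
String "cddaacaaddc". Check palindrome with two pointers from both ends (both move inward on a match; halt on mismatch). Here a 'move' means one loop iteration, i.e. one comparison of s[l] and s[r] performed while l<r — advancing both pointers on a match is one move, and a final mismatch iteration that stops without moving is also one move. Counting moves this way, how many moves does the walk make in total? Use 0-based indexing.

[0,10] 'c'=='c' → l++,r--
[1,9] 'd'=='d' → l++,r--
[2,8] 'd'=='d' → l++,r--
[3,7] 'a'=='a' → l++,r--
[4,6] 'a'=='a' → l++,r--

5 moves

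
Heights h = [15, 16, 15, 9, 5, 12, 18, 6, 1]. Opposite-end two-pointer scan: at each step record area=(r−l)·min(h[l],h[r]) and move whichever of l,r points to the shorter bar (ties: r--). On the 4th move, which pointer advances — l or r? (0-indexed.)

l

l=0 r=8: min(15,1)*8=8 best=8 *, r--
l=0 r=7: min(15,6)*7=42 best=42 *, r--
l=0 r=6: min(15,18)*6=90 best=90 *, l++
l=1 r=6: min(16,18)*5=80 best=90, l++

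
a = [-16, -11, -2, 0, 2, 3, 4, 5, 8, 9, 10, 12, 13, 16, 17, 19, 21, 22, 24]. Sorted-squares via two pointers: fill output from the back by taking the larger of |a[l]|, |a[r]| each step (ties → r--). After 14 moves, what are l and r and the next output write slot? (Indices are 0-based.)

[0,18] |-16|<=|24| out[18]=576 → r--
[0,17] |-16|<=|22| out[17]=484 → r--
[0,16] |-16|<=|21| out[16]=441 → r--
[0,15] |-16|<=|19| out[15]=361 → r--
[0,14] |-16|<=|17| out[14]=289 → r--
[0,13] |-16|<=|16| out[13]=256 → r--
[0,12] |-16|>|13| out[12]=256 → l++
[1,12] |-11|<=|13| out[11]=169 → r--
[1,11] |-11|<=|12| out[10]=144 → r--
[1,10] |-11|>|10| out[9]=121 → l++
[2,10] |-2|<=|10| out[8]=100 → r--
[2,9] |-2|<=|9| out[7]=81 → r--
[2,8] |-2|<=|8| out[6]=64 → r--
[2,7] |-2|<=|5| out[5]=25 → r--

l=2, r=6, next write slot=4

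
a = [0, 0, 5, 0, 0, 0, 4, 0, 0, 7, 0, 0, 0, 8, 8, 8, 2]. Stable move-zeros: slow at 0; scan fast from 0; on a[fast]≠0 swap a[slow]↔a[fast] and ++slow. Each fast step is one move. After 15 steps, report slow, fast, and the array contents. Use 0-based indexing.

slow=5, fast=15, a=[5, 4, 7, 8, 8, 0, 0, 0, 0, 0, 0, 0, 0, 0, 0, 8, 2]

(s=0,f=0) a[fast]=0 → fast++
(s=0,f=1) a[fast]=0 → fast++
(s=0,f=2) a[fast]=5≠0 swap→a[0]=5 → slow++,fast++
(s=1,f=3) a[fast]=0 → fast++
(s=1,f=4) a[fast]=0 → fast++
(s=1,f=5) a[fast]=0 → fast++
(s=1,f=6) a[fast]=4≠0 swap→a[1]=4 → slow++,fast++
(s=2,f=7) a[fast]=0 → fast++
(s=2,f=8) a[fast]=0 → fast++
(s=2,f=9) a[fast]=7≠0 swap→a[2]=7 → slow++,fast++
(s=3,f=10) a[fast]=0 → fast++
(s=3,f=11) a[fast]=0 → fast++
(s=3,f=12) a[fast]=0 → fast++
(s=3,f=13) a[fast]=8≠0 swap→a[3]=8 → slow++,fast++
(s=4,f=14) a[fast]=8≠0 swap→a[4]=8 → slow++,fast++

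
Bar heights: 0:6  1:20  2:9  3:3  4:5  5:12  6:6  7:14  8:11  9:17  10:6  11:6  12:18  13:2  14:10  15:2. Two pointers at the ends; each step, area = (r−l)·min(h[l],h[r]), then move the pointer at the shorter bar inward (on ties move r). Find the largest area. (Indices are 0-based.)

l=0 r=15: min(6,2)*15=30 best=30 *, r--
l=0 r=14: min(6,10)*14=84 best=84 *, l++
l=1 r=14: min(20,10)*13=130 best=130 *, r--
l=1 r=13: min(20,2)*12=24 best=130, r--
l=1 r=12: min(20,18)*11=198 best=198 *, r--
l=1 r=11: min(20,6)*10=60 best=198, r--
l=1 r=10: min(20,6)*9=54 best=198, r--
l=1 r=9: min(20,17)*8=136 best=198, r--
l=1 r=8: min(20,11)*7=77 best=198, r--
l=1 r=7: min(20,14)*6=84 best=198, r--
l=1 r=6: min(20,6)*5=30 best=198, r--
l=1 r=5: min(20,12)*4=48 best=198, r--
l=1 r=4: min(20,5)*3=15 best=198, r--
l=1 r=3: min(20,3)*2=6 best=198, r--
l=1 r=2: min(20,9)*1=9 best=198, r--

max area = 198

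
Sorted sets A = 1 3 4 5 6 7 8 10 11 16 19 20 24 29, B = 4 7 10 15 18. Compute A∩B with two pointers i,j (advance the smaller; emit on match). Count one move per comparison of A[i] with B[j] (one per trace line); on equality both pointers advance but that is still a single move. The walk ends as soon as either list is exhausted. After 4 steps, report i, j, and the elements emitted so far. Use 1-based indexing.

[i=1,j=1] 1<4 → i++
[i=2,j=1] 3<4 → i++
[i=3,j=1] 4==4 emit → i++,j++
[i=4,j=2] 5<7 → i++

i=5, j=2, emitted=[4]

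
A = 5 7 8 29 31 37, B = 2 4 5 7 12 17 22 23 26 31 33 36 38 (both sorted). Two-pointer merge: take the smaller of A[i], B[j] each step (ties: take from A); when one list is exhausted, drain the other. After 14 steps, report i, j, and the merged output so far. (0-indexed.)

i=5, j=9, merged so far=[2, 4, 5, 5, 7, 7, 8, 12, 17, 22, 23, 26, 29, 31]

i=0 j=0: A[i]=5>B[j]=2 take 2, j++
i=0 j=1: A[i]=5>B[j]=4 take 4, j++
i=0 j=2: A[i]=5<=B[j]=5 take 5, i++
i=1 j=2: A[i]=7>B[j]=5 take 5, j++
i=1 j=3: A[i]=7<=B[j]=7 take 7, i++
i=2 j=3: A[i]=8>B[j]=7 take 7, j++
i=2 j=4: A[i]=8<=B[j]=12 take 8, i++
i=3 j=4: A[i]=29>B[j]=12 take 12, j++
i=3 j=5: A[i]=29>B[j]=17 take 17, j++
i=3 j=6: A[i]=29>B[j]=22 take 22, j++
i=3 j=7: A[i]=29>B[j]=23 take 23, j++
i=3 j=8: A[i]=29>B[j]=26 take 26, j++
i=3 j=9: A[i]=29<=B[j]=31 take 29, i++
i=4 j=9: A[i]=31<=B[j]=31 take 31, i++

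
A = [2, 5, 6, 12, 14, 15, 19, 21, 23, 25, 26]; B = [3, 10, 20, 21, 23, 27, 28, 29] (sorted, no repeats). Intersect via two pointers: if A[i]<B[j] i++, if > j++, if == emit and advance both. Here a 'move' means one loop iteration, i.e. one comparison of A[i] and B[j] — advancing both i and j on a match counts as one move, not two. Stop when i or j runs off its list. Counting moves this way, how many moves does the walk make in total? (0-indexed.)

14 moves

[i=0,j=0] 2<3 → i++
[i=1,j=0] 5>3 → j++
[i=1,j=1] 5<10 → i++
[i=2,j=1] 6<10 → i++
[i=3,j=1] 12>10 → j++
[i=3,j=2] 12<20 → i++
[i=4,j=2] 14<20 → i++
[i=5,j=2] 15<20 → i++
[i=6,j=2] 19<20 → i++
[i=7,j=2] 21>20 → j++
[i=7,j=3] 21==21 emit → i++,j++
[i=8,j=4] 23==23 emit → i++,j++
[i=9,j=5] 25<27 → i++
[i=10,j=5] 26<27 → i++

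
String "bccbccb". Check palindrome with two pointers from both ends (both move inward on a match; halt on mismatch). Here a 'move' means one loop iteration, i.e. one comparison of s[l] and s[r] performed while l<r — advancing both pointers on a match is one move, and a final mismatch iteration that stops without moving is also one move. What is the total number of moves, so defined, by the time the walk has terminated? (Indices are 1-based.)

3 moves

[1,7] 'b'=='b' → l++,r--
[2,6] 'c'=='c' → l++,r--
[3,5] 'c'=='c' → l++,r--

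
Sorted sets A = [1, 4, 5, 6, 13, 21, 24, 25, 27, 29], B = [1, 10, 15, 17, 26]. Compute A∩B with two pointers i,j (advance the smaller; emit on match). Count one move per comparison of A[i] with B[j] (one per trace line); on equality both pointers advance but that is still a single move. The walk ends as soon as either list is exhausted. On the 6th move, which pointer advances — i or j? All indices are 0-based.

[i=0,j=0] 1==1 emit → i++,j++
[i=1,j=1] 4<10 → i++
[i=2,j=1] 5<10 → i++
[i=3,j=1] 6<10 → i++
[i=4,j=1] 13>10 → j++
[i=4,j=2] 13<15 → i++

i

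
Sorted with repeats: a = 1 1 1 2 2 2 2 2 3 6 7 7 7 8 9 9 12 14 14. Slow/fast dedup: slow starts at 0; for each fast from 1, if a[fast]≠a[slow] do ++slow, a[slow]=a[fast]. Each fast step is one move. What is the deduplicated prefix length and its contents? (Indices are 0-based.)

length 9; prefix = [1, 2, 3, 6, 7, 8, 9, 12, 14]

slow=0 fast=1: a[fast]=1=a[slow] dup, fast++
slow=0 fast=2: a[fast]=1=a[slow] dup, fast++
slow=0 fast=3: a[fast]=2≠a[slow]=1 write a[1]=2, slow++,fast++
slow=1 fast=4: a[fast]=2=a[slow] dup, fast++
slow=1 fast=5: a[fast]=2=a[slow] dup, fast++
slow=1 fast=6: a[fast]=2=a[slow] dup, fast++
slow=1 fast=7: a[fast]=2=a[slow] dup, fast++
slow=1 fast=8: a[fast]=3≠a[slow]=2 write a[2]=3, slow++,fast++
slow=2 fast=9: a[fast]=6≠a[slow]=3 write a[3]=6, slow++,fast++
slow=3 fast=10: a[fast]=7≠a[slow]=6 write a[4]=7, slow++,fast++
slow=4 fast=11: a[fast]=7=a[slow] dup, fast++
slow=4 fast=12: a[fast]=7=a[slow] dup, fast++
slow=4 fast=13: a[fast]=8≠a[slow]=7 write a[5]=8, slow++,fast++
slow=5 fast=14: a[fast]=9≠a[slow]=8 write a[6]=9, slow++,fast++
slow=6 fast=15: a[fast]=9=a[slow] dup, fast++
slow=6 fast=16: a[fast]=12≠a[slow]=9 write a[7]=12, slow++,fast++
slow=7 fast=17: a[fast]=14≠a[slow]=12 write a[8]=14, slow++,fast++
slow=8 fast=18: a[fast]=14=a[slow] dup, fast++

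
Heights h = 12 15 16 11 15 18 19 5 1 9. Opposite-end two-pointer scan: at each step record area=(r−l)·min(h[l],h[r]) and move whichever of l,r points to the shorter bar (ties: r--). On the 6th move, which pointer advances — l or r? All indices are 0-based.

l

l=0 r=9: min(12,9)*9=81 best=81 *, r--
l=0 r=8: min(12,1)*8=8 best=81, r--
l=0 r=7: min(12,5)*7=35 best=81, r--
l=0 r=6: min(12,19)*6=72 best=81, l++
l=1 r=6: min(15,19)*5=75 best=81, l++
l=2 r=6: min(16,19)*4=64 best=81, l++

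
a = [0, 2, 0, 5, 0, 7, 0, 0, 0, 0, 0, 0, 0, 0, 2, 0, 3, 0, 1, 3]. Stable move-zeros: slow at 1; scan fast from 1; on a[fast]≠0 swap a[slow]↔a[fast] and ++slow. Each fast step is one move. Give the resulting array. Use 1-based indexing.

[2, 5, 7, 2, 3, 1, 3, 0, 0, 0, 0, 0, 0, 0, 0, 0, 0, 0, 0, 0]

(s=1,f=1) a[fast]=0 → fast++
(s=1,f=2) a[fast]=2≠0 swap→a[1]=2 → slow++,fast++
(s=2,f=3) a[fast]=0 → fast++
(s=2,f=4) a[fast]=5≠0 swap→a[2]=5 → slow++,fast++
(s=3,f=5) a[fast]=0 → fast++
(s=3,f=6) a[fast]=7≠0 swap→a[3]=7 → slow++,fast++
(s=4,f=7) a[fast]=0 → fast++
(s=4,f=8) a[fast]=0 → fast++
(s=4,f=9) a[fast]=0 → fast++
(s=4,f=10) a[fast]=0 → fast++
(s=4,f=11) a[fast]=0 → fast++
(s=4,f=12) a[fast]=0 → fast++
(s=4,f=13) a[fast]=0 → fast++
(s=4,f=14) a[fast]=0 → fast++
(s=4,f=15) a[fast]=2≠0 swap→a[4]=2 → slow++,fast++
(s=5,f=16) a[fast]=0 → fast++
(s=5,f=17) a[fast]=3≠0 swap→a[5]=3 → slow++,fast++
(s=6,f=18) a[fast]=0 → fast++
(s=6,f=19) a[fast]=1≠0 swap→a[6]=1 → slow++,fast++
(s=7,f=20) a[fast]=3≠0 swap→a[7]=3 → slow++,fast++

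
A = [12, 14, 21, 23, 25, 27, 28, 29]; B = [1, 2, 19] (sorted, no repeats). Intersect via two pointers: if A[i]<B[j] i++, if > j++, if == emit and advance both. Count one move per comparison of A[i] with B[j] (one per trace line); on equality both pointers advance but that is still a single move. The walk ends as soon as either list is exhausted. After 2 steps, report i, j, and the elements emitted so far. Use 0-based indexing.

i=0, j=2, emitted=[]

i=0 j=0: 12>1, j++
i=0 j=1: 12>2, j++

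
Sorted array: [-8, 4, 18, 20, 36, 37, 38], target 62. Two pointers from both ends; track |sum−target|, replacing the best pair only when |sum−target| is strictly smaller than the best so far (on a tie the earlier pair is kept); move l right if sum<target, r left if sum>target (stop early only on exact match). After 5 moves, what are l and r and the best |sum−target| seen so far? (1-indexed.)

l=5, r=6, best |Δ|=4

[1,7] -8+38=30 d=32 * → l++
[2,7] 4+38=42 d=20 * → l++
[3,7] 18+38=56 d=6 * → l++
[4,7] 20+38=58 d=4 * → l++
[5,7] 36+38=74 d=12 → r--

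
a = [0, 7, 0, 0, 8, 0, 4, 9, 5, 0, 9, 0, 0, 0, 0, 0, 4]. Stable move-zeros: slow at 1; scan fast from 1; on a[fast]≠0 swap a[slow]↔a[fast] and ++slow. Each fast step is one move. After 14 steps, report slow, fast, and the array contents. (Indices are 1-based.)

slow=7, fast=15, a=[7, 8, 4, 9, 5, 9, 0, 0, 0, 0, 0, 0, 0, 0, 0, 0, 4]

slow=1 fast=1: a[fast]=0, fast++
slow=1 fast=2: a[fast]=7≠0 swap→a[1]=7, slow++,fast++
slow=2 fast=3: a[fast]=0, fast++
slow=2 fast=4: a[fast]=0, fast++
slow=2 fast=5: a[fast]=8≠0 swap→a[2]=8, slow++,fast++
slow=3 fast=6: a[fast]=0, fast++
slow=3 fast=7: a[fast]=4≠0 swap→a[3]=4, slow++,fast++
slow=4 fast=8: a[fast]=9≠0 swap→a[4]=9, slow++,fast++
slow=5 fast=9: a[fast]=5≠0 swap→a[5]=5, slow++,fast++
slow=6 fast=10: a[fast]=0, fast++
slow=6 fast=11: a[fast]=9≠0 swap→a[6]=9, slow++,fast++
slow=7 fast=12: a[fast]=0, fast++
slow=7 fast=13: a[fast]=0, fast++
slow=7 fast=14: a[fast]=0, fast++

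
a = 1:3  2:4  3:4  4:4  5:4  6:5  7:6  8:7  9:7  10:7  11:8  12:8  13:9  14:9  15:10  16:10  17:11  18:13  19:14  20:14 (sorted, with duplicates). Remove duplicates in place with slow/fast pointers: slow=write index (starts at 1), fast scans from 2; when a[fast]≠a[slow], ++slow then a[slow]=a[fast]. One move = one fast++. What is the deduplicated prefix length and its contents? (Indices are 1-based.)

(s=1,f=2) a[fast]=4≠a[slow]=3 write a[2]=4 → slow++,fast++
(s=2,f=3) a[fast]=4=a[slow] dup → fast++
(s=2,f=4) a[fast]=4=a[slow] dup → fast++
(s=2,f=5) a[fast]=4=a[slow] dup → fast++
(s=2,f=6) a[fast]=5≠a[slow]=4 write a[3]=5 → slow++,fast++
(s=3,f=7) a[fast]=6≠a[slow]=5 write a[4]=6 → slow++,fast++
(s=4,f=8) a[fast]=7≠a[slow]=6 write a[5]=7 → slow++,fast++
(s=5,f=9) a[fast]=7=a[slow] dup → fast++
(s=5,f=10) a[fast]=7=a[slow] dup → fast++
(s=5,f=11) a[fast]=8≠a[slow]=7 write a[6]=8 → slow++,fast++
(s=6,f=12) a[fast]=8=a[slow] dup → fast++
(s=6,f=13) a[fast]=9≠a[slow]=8 write a[7]=9 → slow++,fast++
(s=7,f=14) a[fast]=9=a[slow] dup → fast++
(s=7,f=15) a[fast]=10≠a[slow]=9 write a[8]=10 → slow++,fast++
(s=8,f=16) a[fast]=10=a[slow] dup → fast++
(s=8,f=17) a[fast]=11≠a[slow]=10 write a[9]=11 → slow++,fast++
(s=9,f=18) a[fast]=13≠a[slow]=11 write a[10]=13 → slow++,fast++
(s=10,f=19) a[fast]=14≠a[slow]=13 write a[11]=14 → slow++,fast++
(s=11,f=20) a[fast]=14=a[slow] dup → fast++

length 11; prefix = [3, 4, 5, 6, 7, 8, 9, 10, 11, 13, 14]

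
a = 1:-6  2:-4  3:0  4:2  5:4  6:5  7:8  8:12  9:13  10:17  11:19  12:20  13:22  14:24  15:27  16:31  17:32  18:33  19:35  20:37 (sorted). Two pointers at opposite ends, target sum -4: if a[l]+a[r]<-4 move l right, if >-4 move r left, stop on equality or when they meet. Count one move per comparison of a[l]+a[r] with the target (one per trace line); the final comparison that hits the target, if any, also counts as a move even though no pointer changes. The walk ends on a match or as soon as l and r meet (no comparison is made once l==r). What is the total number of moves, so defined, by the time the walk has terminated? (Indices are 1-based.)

17 moves

[1,20] -6+37=31 >-4 → r--
[1,19] -6+35=29 >-4 → r--
[1,18] -6+33=27 >-4 → r--
[1,17] -6+32=26 >-4 → r--
[1,16] -6+31=25 >-4 → r--
[1,15] -6+27=21 >-4 → r--
[1,14] -6+24=18 >-4 → r--
[1,13] -6+22=16 >-4 → r--
[1,12] -6+20=14 >-4 → r--
[1,11] -6+19=13 >-4 → r--
[1,10] -6+17=11 >-4 → r--
[1,9] -6+13=7 >-4 → r--
[1,8] -6+12=6 >-4 → r--
[1,7] -6+8=2 >-4 → r--
[1,6] -6+5=-1 >-4 → r--
[1,5] -6+4=-2 >-4 → r--
[1,4] -6+2=-4 → found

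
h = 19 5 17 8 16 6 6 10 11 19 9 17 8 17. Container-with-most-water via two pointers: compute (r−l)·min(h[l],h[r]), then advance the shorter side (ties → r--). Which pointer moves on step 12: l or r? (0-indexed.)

r

l=0 r=13: min(19,17)*13=221 best=221 *, r--
l=0 r=12: min(19,8)*12=96 best=221, r--
l=0 r=11: min(19,17)*11=187 best=221, r--
l=0 r=10: min(19,9)*10=90 best=221, r--
l=0 r=9: min(19,19)*9=171 best=221, r--
l=0 r=8: min(19,11)*8=88 best=221, r--
l=0 r=7: min(19,10)*7=70 best=221, r--
l=0 r=6: min(19,6)*6=36 best=221, r--
l=0 r=5: min(19,6)*5=30 best=221, r--
l=0 r=4: min(19,16)*4=64 best=221, r--
l=0 r=3: min(19,8)*3=24 best=221, r--
l=0 r=2: min(19,17)*2=34 best=221, r--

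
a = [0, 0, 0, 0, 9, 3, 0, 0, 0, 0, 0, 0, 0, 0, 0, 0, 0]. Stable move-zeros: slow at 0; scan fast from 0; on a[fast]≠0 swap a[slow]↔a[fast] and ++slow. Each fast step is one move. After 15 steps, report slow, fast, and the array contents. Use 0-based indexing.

slow=2, fast=15, a=[9, 3, 0, 0, 0, 0, 0, 0, 0, 0, 0, 0, 0, 0, 0, 0, 0]

slow=0 fast=0: a[fast]=0, fast++
slow=0 fast=1: a[fast]=0, fast++
slow=0 fast=2: a[fast]=0, fast++
slow=0 fast=3: a[fast]=0, fast++
slow=0 fast=4: a[fast]=9≠0 swap→a[0]=9, slow++,fast++
slow=1 fast=5: a[fast]=3≠0 swap→a[1]=3, slow++,fast++
slow=2 fast=6: a[fast]=0, fast++
slow=2 fast=7: a[fast]=0, fast++
slow=2 fast=8: a[fast]=0, fast++
slow=2 fast=9: a[fast]=0, fast++
slow=2 fast=10: a[fast]=0, fast++
slow=2 fast=11: a[fast]=0, fast++
slow=2 fast=12: a[fast]=0, fast++
slow=2 fast=13: a[fast]=0, fast++
slow=2 fast=14: a[fast]=0, fast++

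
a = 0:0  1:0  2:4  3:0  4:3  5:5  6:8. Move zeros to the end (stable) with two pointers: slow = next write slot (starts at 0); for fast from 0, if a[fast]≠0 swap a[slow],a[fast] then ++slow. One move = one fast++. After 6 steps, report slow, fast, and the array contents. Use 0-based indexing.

(s=0,f=0) a[fast]=0 → fast++
(s=0,f=1) a[fast]=0 → fast++
(s=0,f=2) a[fast]=4≠0 swap→a[0]=4 → slow++,fast++
(s=1,f=3) a[fast]=0 → fast++
(s=1,f=4) a[fast]=3≠0 swap→a[1]=3 → slow++,fast++
(s=2,f=5) a[fast]=5≠0 swap→a[2]=5 → slow++,fast++

slow=3, fast=6, a=[4, 3, 5, 0, 0, 0, 8]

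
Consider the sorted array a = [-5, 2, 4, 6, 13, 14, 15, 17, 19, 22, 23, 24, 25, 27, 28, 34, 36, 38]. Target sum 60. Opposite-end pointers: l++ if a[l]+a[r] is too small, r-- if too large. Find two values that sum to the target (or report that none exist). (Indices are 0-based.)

(22, 38)

[0,17] -5+38=33 <60 → l++
[1,17] 2+38=40 <60 → l++
[2,17] 4+38=42 <60 → l++
[3,17] 6+38=44 <60 → l++
[4,17] 13+38=51 <60 → l++
[5,17] 14+38=52 <60 → l++
[6,17] 15+38=53 <60 → l++
[7,17] 17+38=55 <60 → l++
[8,17] 19+38=57 <60 → l++
[9,17] 22+38=60 → found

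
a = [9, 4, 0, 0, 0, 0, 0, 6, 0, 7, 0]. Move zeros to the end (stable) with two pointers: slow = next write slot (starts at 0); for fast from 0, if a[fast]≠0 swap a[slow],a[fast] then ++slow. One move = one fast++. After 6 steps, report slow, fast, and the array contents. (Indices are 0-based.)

slow=2, fast=6, a=[9, 4, 0, 0, 0, 0, 0, 6, 0, 7, 0]

slow=0 fast=0: a[fast]=9≠0 swap→a[0]=9, slow++,fast++
slow=1 fast=1: a[fast]=4≠0 swap→a[1]=4, slow++,fast++
slow=2 fast=2: a[fast]=0, fast++
slow=2 fast=3: a[fast]=0, fast++
slow=2 fast=4: a[fast]=0, fast++
slow=2 fast=5: a[fast]=0, fast++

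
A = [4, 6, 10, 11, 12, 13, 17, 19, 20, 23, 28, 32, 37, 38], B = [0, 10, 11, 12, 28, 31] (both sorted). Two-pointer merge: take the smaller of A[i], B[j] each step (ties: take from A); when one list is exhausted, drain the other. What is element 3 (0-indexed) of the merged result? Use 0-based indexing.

[i=0,j=0] A[i]=4>B[j]=0 take 0 → j++
[i=0,j=1] A[i]=4<=B[j]=10 take 4 → i++
[i=1,j=1] A[i]=6<=B[j]=10 take 6 → i++
[i=2,j=1] A[i]=10<=B[j]=10 take 10 → i++
[i=3,j=1] A[i]=11>B[j]=10 take 10 → j++
[i=3,j=2] A[i]=11<=B[j]=11 take 11 → i++
[i=4,j=2] A[i]=12>B[j]=11 take 11 → j++
[i=4,j=3] A[i]=12<=B[j]=12 take 12 → i++
[i=5,j=3] A[i]=13>B[j]=12 take 12 → j++
[i=5,j=4] A[i]=13<=B[j]=28 take 13 → i++
[i=6,j=4] A[i]=17<=B[j]=28 take 17 → i++
[i=7,j=4] A[i]=19<=B[j]=28 take 19 → i++
[i=8,j=4] A[i]=20<=B[j]=28 take 20 → i++
[i=9,j=4] A[i]=23<=B[j]=28 take 23 → i++
[i=10,j=4] A[i]=28<=B[j]=28 take 28 → i++
[i=11,j=4] A[i]=32>B[j]=28 take 28 → j++
[i=11,j=5] A[i]=32>B[j]=31 take 31 → j++
[i=11,j=6] B done, take A[i]=32 → i++
[i=12,j=6] B done, take A[i]=37 → i++
[i=13,j=6] B done, take A[i]=38 → i++

merged[3] = 10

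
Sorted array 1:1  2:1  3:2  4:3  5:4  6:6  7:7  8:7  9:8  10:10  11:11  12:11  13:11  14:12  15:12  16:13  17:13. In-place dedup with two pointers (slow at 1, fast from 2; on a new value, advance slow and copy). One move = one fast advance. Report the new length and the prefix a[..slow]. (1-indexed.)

slow=1 fast=2: a[fast]=1=a[slow] dup, fast++
slow=1 fast=3: a[fast]=2≠a[slow]=1 write a[2]=2, slow++,fast++
slow=2 fast=4: a[fast]=3≠a[slow]=2 write a[3]=3, slow++,fast++
slow=3 fast=5: a[fast]=4≠a[slow]=3 write a[4]=4, slow++,fast++
slow=4 fast=6: a[fast]=6≠a[slow]=4 write a[5]=6, slow++,fast++
slow=5 fast=7: a[fast]=7≠a[slow]=6 write a[6]=7, slow++,fast++
slow=6 fast=8: a[fast]=7=a[slow] dup, fast++
slow=6 fast=9: a[fast]=8≠a[slow]=7 write a[7]=8, slow++,fast++
slow=7 fast=10: a[fast]=10≠a[slow]=8 write a[8]=10, slow++,fast++
slow=8 fast=11: a[fast]=11≠a[slow]=10 write a[9]=11, slow++,fast++
slow=9 fast=12: a[fast]=11=a[slow] dup, fast++
slow=9 fast=13: a[fast]=11=a[slow] dup, fast++
slow=9 fast=14: a[fast]=12≠a[slow]=11 write a[10]=12, slow++,fast++
slow=10 fast=15: a[fast]=12=a[slow] dup, fast++
slow=10 fast=16: a[fast]=13≠a[slow]=12 write a[11]=13, slow++,fast++
slow=11 fast=17: a[fast]=13=a[slow] dup, fast++

length 11; prefix = [1, 2, 3, 4, 6, 7, 8, 10, 11, 12, 13]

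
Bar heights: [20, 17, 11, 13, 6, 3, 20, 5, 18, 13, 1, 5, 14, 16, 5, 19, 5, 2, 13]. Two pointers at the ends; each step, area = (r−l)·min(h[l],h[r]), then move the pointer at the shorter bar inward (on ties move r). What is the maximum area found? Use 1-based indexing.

max area = 285

l=1 r=19: min(20,13)*18=234 best=234 *, r--
l=1 r=18: min(20,2)*17=34 best=234, r--
l=1 r=17: min(20,5)*16=80 best=234, r--
l=1 r=16: min(20,19)*15=285 best=285 *, r--
l=1 r=15: min(20,5)*14=70 best=285, r--
l=1 r=14: min(20,16)*13=208 best=285, r--
l=1 r=13: min(20,14)*12=168 best=285, r--
l=1 r=12: min(20,5)*11=55 best=285, r--
l=1 r=11: min(20,1)*10=10 best=285, r--
l=1 r=10: min(20,13)*9=117 best=285, r--
l=1 r=9: min(20,18)*8=144 best=285, r--
l=1 r=8: min(20,5)*7=35 best=285, r--
l=1 r=7: min(20,20)*6=120 best=285, r--
l=1 r=6: min(20,3)*5=15 best=285, r--
l=1 r=5: min(20,6)*4=24 best=285, r--
l=1 r=4: min(20,13)*3=39 best=285, r--
l=1 r=3: min(20,11)*2=22 best=285, r--
l=1 r=2: min(20,17)*1=17 best=285, r--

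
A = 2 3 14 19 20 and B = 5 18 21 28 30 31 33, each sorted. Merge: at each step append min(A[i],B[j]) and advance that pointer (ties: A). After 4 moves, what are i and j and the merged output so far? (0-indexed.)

i=3, j=1, merged so far=[2, 3, 5, 14]

[i=0,j=0] A[i]=2<=B[j]=5 take 2 → i++
[i=1,j=0] A[i]=3<=B[j]=5 take 3 → i++
[i=2,j=0] A[i]=14>B[j]=5 take 5 → j++
[i=2,j=1] A[i]=14<=B[j]=18 take 14 → i++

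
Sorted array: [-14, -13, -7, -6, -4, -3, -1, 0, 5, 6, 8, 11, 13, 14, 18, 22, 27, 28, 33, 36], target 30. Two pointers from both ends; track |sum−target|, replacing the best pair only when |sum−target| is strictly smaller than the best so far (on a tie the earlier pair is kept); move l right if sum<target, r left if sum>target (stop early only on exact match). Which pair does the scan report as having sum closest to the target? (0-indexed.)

[0,19] -14+36=22 d=8 * → l++
[1,19] -13+36=23 d=7 * → l++
[2,19] -7+36=29 d=1 * → l++
[3,19] -6+36=30 d=0 * → stop

pair (-6, 36) with sum 30 (|Δ|=0)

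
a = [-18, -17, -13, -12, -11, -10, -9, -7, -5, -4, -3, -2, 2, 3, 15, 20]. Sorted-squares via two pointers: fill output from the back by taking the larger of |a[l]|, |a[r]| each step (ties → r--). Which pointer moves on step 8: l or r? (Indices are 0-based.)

l

l=0 r=15: |-18|<=|20| out[15]=400, r--
l=0 r=14: |-18|>|15| out[14]=324, l++
l=1 r=14: |-17|>|15| out[13]=289, l++
l=2 r=14: |-13|<=|15| out[12]=225, r--
l=2 r=13: |-13|>|3| out[11]=169, l++
l=3 r=13: |-12|>|3| out[10]=144, l++
l=4 r=13: |-11|>|3| out[9]=121, l++
l=5 r=13: |-10|>|3| out[8]=100, l++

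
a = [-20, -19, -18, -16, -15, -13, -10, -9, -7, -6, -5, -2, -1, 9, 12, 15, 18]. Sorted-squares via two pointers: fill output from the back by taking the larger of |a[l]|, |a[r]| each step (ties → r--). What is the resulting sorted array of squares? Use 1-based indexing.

[1, 4, 25, 36, 49, 81, 81, 100, 144, 169, 225, 225, 256, 324, 324, 361, 400]

l=1 r=17: |-20|>|18| out[17]=400, l++
l=2 r=17: |-19|>|18| out[16]=361, l++
l=3 r=17: |-18|<=|18| out[15]=324, r--
l=3 r=16: |-18|>|15| out[14]=324, l++
l=4 r=16: |-16|>|15| out[13]=256, l++
l=5 r=16: |-15|<=|15| out[12]=225, r--
l=5 r=15: |-15|>|12| out[11]=225, l++
l=6 r=15: |-13|>|12| out[10]=169, l++
l=7 r=15: |-10|<=|12| out[9]=144, r--
l=7 r=14: |-10|>|9| out[8]=100, l++
l=8 r=14: |-9|<=|9| out[7]=81, r--
l=8 r=13: |-9|>|-1| out[6]=81, l++
l=9 r=13: |-7|>|-1| out[5]=49, l++
l=10 r=13: |-6|>|-1| out[4]=36, l++
l=11 r=13: |-5|>|-1| out[3]=25, l++
l=12 r=13: |-2|>|-1| out[2]=4, l++
l=13 r=13: |-1|<=|-1| out[1]=1, r--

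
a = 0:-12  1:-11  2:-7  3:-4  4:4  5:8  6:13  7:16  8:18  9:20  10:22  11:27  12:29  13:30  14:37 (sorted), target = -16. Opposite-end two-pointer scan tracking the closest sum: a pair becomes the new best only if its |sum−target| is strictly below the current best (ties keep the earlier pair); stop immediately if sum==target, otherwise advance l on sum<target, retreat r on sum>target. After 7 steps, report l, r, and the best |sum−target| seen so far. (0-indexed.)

l=0, r=7, best |Δ|=22

[0,14] -12+37=25 d=41 * → r--
[0,13] -12+30=18 d=34 * → r--
[0,12] -12+29=17 d=33 * → r--
[0,11] -12+27=15 d=31 * → r--
[0,10] -12+22=10 d=26 * → r--
[0,9] -12+20=8 d=24 * → r--
[0,8] -12+18=6 d=22 * → r--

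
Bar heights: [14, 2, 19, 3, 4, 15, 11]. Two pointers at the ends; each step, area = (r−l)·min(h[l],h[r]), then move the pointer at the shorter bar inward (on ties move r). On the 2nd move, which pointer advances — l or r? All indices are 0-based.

[0,6] min(14,11)*6=66 best=66 * → r--
[0,5] min(14,15)*5=70 best=70 * → l++

l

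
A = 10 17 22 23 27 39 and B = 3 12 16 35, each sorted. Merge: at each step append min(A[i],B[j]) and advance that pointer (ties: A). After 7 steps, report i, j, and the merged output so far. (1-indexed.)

i=5, j=4, merged so far=[3, 10, 12, 16, 17, 22, 23]

[i=1,j=1] A[i]=10>B[j]=3 take 3 → j++
[i=1,j=2] A[i]=10<=B[j]=12 take 10 → i++
[i=2,j=2] A[i]=17>B[j]=12 take 12 → j++
[i=2,j=3] A[i]=17>B[j]=16 take 16 → j++
[i=2,j=4] A[i]=17<=B[j]=35 take 17 → i++
[i=3,j=4] A[i]=22<=B[j]=35 take 22 → i++
[i=4,j=4] A[i]=23<=B[j]=35 take 23 → i++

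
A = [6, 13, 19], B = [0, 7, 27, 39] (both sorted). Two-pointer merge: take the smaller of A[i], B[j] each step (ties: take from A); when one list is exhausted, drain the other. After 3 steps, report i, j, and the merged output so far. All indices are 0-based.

i=1, j=2, merged so far=[0, 6, 7]

i=0 j=0: A[i]=6>B[j]=0 take 0, j++
i=0 j=1: A[i]=6<=B[j]=7 take 6, i++
i=1 j=1: A[i]=13>B[j]=7 take 7, j++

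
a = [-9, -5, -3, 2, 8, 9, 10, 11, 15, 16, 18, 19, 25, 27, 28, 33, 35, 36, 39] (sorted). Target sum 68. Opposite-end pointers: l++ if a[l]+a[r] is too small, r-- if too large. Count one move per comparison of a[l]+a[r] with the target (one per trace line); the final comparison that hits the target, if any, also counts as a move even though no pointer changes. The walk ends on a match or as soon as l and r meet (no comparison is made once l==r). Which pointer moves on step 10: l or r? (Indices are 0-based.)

[0,18] -9+39=30 <68 → l++
[1,18] -5+39=34 <68 → l++
[2,18] -3+39=36 <68 → l++
[3,18] 2+39=41 <68 → l++
[4,18] 8+39=47 <68 → l++
[5,18] 9+39=48 <68 → l++
[6,18] 10+39=49 <68 → l++
[7,18] 11+39=50 <68 → l++
[8,18] 15+39=54 <68 → l++
[9,18] 16+39=55 <68 → l++

l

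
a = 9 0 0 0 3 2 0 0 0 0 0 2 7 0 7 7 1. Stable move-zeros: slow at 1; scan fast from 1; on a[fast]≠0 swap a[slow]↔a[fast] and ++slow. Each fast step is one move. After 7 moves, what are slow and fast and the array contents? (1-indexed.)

slow=4, fast=8, a=[9, 3, 2, 0, 0, 0, 0, 0, 0, 0, 0, 2, 7, 0, 7, 7, 1]

slow=1 fast=1: a[fast]=9≠0 swap→a[1]=9, slow++,fast++
slow=2 fast=2: a[fast]=0, fast++
slow=2 fast=3: a[fast]=0, fast++
slow=2 fast=4: a[fast]=0, fast++
slow=2 fast=5: a[fast]=3≠0 swap→a[2]=3, slow++,fast++
slow=3 fast=6: a[fast]=2≠0 swap→a[3]=2, slow++,fast++
slow=4 fast=7: a[fast]=0, fast++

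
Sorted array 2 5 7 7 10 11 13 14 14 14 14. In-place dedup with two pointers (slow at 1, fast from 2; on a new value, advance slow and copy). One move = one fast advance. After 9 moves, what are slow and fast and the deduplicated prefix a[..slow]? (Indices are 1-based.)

slow=7, fast=11, prefix=[2, 5, 7, 10, 11, 13, 14]

slow=1 fast=2: a[fast]=5≠a[slow]=2 write a[2]=5, slow++,fast++
slow=2 fast=3: a[fast]=7≠a[slow]=5 write a[3]=7, slow++,fast++
slow=3 fast=4: a[fast]=7=a[slow] dup, fast++
slow=3 fast=5: a[fast]=10≠a[slow]=7 write a[4]=10, slow++,fast++
slow=4 fast=6: a[fast]=11≠a[slow]=10 write a[5]=11, slow++,fast++
slow=5 fast=7: a[fast]=13≠a[slow]=11 write a[6]=13, slow++,fast++
slow=6 fast=8: a[fast]=14≠a[slow]=13 write a[7]=14, slow++,fast++
slow=7 fast=9: a[fast]=14=a[slow] dup, fast++
slow=7 fast=10: a[fast]=14=a[slow] dup, fast++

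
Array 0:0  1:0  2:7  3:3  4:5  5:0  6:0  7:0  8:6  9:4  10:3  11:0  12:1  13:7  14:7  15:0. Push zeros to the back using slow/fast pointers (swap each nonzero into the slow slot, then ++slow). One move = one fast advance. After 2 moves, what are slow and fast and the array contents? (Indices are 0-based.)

(s=0,f=0) a[fast]=0 → fast++
(s=0,f=1) a[fast]=0 → fast++

slow=0, fast=2, a=[0, 0, 7, 3, 5, 0, 0, 0, 6, 4, 3, 0, 1, 7, 7, 0]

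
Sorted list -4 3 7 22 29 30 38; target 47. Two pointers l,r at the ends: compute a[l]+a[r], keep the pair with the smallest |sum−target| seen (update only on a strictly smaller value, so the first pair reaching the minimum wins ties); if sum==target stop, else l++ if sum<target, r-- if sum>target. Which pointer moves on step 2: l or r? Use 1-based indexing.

[1,7] -4+38=34 d=13 * → l++
[2,7] 3+38=41 d=6 * → l++

l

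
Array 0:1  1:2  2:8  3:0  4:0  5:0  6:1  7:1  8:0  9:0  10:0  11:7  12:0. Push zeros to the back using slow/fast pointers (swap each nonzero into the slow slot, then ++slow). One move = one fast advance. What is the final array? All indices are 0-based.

slow=0 fast=0: a[fast]=1≠0 swap→a[0]=1, slow++,fast++
slow=1 fast=1: a[fast]=2≠0 swap→a[1]=2, slow++,fast++
slow=2 fast=2: a[fast]=8≠0 swap→a[2]=8, slow++,fast++
slow=3 fast=3: a[fast]=0, fast++
slow=3 fast=4: a[fast]=0, fast++
slow=3 fast=5: a[fast]=0, fast++
slow=3 fast=6: a[fast]=1≠0 swap→a[3]=1, slow++,fast++
slow=4 fast=7: a[fast]=1≠0 swap→a[4]=1, slow++,fast++
slow=5 fast=8: a[fast]=0, fast++
slow=5 fast=9: a[fast]=0, fast++
slow=5 fast=10: a[fast]=0, fast++
slow=5 fast=11: a[fast]=7≠0 swap→a[5]=7, slow++,fast++
slow=6 fast=12: a[fast]=0, fast++

[1, 2, 8, 1, 1, 7, 0, 0, 0, 0, 0, 0, 0]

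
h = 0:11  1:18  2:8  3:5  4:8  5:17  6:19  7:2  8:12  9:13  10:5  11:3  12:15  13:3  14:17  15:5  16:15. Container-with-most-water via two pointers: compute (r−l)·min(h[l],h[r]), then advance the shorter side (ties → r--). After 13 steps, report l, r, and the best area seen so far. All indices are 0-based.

[0,16] min(11,15)*16=176 best=176 * → l++
[1,16] min(18,15)*15=225 best=225 * → r--
[1,15] min(18,5)*14=70 best=225 → r--
[1,14] min(18,17)*13=221 best=225 → r--
[1,13] min(18,3)*12=36 best=225 → r--
[1,12] min(18,15)*11=165 best=225 → r--
[1,11] min(18,3)*10=30 best=225 → r--
[1,10] min(18,5)*9=45 best=225 → r--
[1,9] min(18,13)*8=104 best=225 → r--
[1,8] min(18,12)*7=84 best=225 → r--
[1,7] min(18,2)*6=12 best=225 → r--
[1,6] min(18,19)*5=90 best=225 → l++
[2,6] min(8,19)*4=32 best=225 → l++

l=3, r=6, best area=225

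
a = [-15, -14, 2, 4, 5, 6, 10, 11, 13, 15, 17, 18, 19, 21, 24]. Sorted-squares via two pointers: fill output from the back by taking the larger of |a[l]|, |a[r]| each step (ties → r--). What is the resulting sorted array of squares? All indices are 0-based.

[4, 16, 25, 36, 100, 121, 169, 196, 225, 225, 289, 324, 361, 441, 576]

[0,14] |-15|<=|24| out[14]=576 → r--
[0,13] |-15|<=|21| out[13]=441 → r--
[0,12] |-15|<=|19| out[12]=361 → r--
[0,11] |-15|<=|18| out[11]=324 → r--
[0,10] |-15|<=|17| out[10]=289 → r--
[0,9] |-15|<=|15| out[9]=225 → r--
[0,8] |-15|>|13| out[8]=225 → l++
[1,8] |-14|>|13| out[7]=196 → l++
[2,8] |2|<=|13| out[6]=169 → r--
[2,7] |2|<=|11| out[5]=121 → r--
[2,6] |2|<=|10| out[4]=100 → r--
[2,5] |2|<=|6| out[3]=36 → r--
[2,4] |2|<=|5| out[2]=25 → r--
[2,3] |2|<=|4| out[1]=16 → r--
[2,2] |2|<=|2| out[0]=4 → r--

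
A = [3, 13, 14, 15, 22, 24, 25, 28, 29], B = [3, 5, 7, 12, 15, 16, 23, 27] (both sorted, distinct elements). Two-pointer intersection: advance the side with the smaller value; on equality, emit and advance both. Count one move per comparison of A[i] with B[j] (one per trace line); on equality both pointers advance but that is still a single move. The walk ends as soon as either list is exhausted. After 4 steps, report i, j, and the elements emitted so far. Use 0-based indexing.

i=1, j=4, emitted=[3]

i=0 j=0: 3==3 emit, i++,j++
i=1 j=1: 13>5, j++
i=1 j=2: 13>7, j++
i=1 j=3: 13>12, j++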